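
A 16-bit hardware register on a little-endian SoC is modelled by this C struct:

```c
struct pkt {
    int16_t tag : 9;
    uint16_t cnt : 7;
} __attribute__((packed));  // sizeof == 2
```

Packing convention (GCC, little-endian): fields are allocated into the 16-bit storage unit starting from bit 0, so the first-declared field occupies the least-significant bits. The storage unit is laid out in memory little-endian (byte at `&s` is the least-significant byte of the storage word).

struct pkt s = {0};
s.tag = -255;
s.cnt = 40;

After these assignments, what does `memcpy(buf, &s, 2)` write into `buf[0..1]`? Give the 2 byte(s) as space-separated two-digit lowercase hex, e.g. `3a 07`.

01 51

tag (9b) val=-255 bits=0x101 at bit 0: 0x0101
cnt (7b) val=40 bits=0x28 at bit 9: 0x5101
word = 0x5101 → little-endian bytes:
  [0]=0x01  [1]=0x51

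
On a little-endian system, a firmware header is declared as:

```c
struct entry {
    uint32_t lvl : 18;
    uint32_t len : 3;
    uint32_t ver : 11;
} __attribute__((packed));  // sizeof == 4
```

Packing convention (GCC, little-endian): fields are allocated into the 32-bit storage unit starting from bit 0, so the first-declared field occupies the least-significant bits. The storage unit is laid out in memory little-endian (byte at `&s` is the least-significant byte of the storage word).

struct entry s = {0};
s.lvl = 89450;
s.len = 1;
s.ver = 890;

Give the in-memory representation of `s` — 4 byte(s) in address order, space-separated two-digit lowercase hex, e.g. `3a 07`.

lvl (18b) val=89450 bits=0x15d6a at bit 0: 0x00015d6a
len (3b) val=1 bits=0x1 at bit 18: 0x00055d6a
ver (11b) val=890 bits=0x37a at bit 21: 0x6f455d6a
word = 0x6f455d6a → little-endian bytes:
  [0]=0x6a  [1]=0x5d  [2]=0x45  [3]=0x6f

6a 5d 45 6f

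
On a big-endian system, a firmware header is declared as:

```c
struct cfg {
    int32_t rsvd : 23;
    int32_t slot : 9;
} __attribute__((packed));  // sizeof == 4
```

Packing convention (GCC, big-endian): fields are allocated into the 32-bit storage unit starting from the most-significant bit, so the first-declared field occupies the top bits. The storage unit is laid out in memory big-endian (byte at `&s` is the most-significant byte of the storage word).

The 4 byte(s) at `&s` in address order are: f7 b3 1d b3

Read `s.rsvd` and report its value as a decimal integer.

[0]=0xf7 [1]=0xb3 [2]=0x1d [3]=0xb3 (big-endian) → word 0xf7b31db3
rsvd [9+:23] = (word>>9) & 0x7fffff = 8116622  ←
slot [0+:9] = (word>>0) & 0x1ff = 435
rsvd signed 23b, MSB=1: 8116622 - 8388608 = -271986

-271986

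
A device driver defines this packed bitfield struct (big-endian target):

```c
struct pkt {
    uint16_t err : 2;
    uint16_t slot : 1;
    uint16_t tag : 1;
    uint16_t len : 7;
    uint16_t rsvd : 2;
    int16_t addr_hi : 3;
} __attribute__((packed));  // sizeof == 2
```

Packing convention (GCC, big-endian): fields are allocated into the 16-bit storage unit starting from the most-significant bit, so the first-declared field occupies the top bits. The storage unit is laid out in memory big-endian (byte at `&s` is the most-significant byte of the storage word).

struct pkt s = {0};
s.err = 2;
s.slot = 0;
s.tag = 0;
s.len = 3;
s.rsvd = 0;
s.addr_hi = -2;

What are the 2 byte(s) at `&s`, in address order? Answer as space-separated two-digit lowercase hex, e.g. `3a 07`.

80 66

err:2 = 2 → 0x2 << 14 → word 0x8000
slot:1 = 0 → 0x0 << 13 → word 0x8000
tag:1 = 0 → 0x0 << 12 → word 0x8000
len:7 = 3 → 0x3 << 5 → word 0x8060
rsvd:2 = 0 → 0x0 << 3 → word 0x8060
addr_hi:3 = -2 → 0x6 << 0 → word 0x8066
word = 0x8066 → big-endian bytes:
  [0]=0x80  [1]=0x66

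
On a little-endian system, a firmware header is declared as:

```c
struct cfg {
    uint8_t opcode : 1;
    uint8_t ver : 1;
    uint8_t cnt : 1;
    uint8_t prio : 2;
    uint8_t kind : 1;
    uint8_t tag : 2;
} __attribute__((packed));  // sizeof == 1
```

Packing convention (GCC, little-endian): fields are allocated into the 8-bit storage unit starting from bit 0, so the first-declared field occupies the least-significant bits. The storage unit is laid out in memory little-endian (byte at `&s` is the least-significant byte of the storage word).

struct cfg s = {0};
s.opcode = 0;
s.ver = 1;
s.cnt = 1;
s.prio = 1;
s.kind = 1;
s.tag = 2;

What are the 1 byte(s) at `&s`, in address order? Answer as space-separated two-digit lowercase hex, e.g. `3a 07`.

ae

opcode:1 = 0 → 0x0 << 0 → word 0x00
ver:1 = 1 → 0x1 << 1 → word 0x02
cnt:1 = 1 → 0x1 << 2 → word 0x06
prio:2 = 1 → 0x1 << 3 → word 0x0e
kind:1 = 1 → 0x1 << 5 → word 0x2e
tag:2 = 2 → 0x2 << 6 → word 0xae
word = 0xae → little-endian bytes:
  [0]=0xae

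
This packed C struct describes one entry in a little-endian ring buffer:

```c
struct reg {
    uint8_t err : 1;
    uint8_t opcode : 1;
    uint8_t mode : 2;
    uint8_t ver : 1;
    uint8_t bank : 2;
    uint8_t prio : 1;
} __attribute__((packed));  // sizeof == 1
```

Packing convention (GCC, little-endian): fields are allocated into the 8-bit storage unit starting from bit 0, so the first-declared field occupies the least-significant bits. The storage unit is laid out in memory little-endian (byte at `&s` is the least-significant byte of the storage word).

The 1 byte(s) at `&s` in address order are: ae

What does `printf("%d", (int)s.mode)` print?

[0]=0xae (little-endian) → word 0xae
err [0+:1] = (word>>0) & 0x1 = 0
opcode [1+:1] = (word>>1) & 0x1 = 1
mode [2+:2] = (word>>2) & 0x3 = 3  ←
ver [4+:1] = (word>>4) & 0x1 = 0
bank [5+:2] = (word>>5) & 0x3 = 1
prio [7+:1] = (word>>7) & 0x1 = 1

3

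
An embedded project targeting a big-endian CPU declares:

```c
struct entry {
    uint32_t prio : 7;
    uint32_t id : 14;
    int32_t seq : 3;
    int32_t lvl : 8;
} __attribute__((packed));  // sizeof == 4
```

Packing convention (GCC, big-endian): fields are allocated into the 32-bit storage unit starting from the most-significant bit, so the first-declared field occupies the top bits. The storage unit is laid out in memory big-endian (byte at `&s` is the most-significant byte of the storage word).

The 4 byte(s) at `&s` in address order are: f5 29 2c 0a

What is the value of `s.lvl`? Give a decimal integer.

[0]=0xf5 [1]=0x29 [2]=0x2c [3]=0x0a (big-endian) → word 0xf5292c0a
prio [25+:7] = (word>>25) & 0x7f = 122
id [11+:14] = (word>>11) & 0x3fff = 9509
seq [8+:3] = (word>>8) & 0x7 = 4
lvl [0+:8] = (word>>0) & 0xff = 10  ←
lvl signed 8b, MSB=0: value = 10

10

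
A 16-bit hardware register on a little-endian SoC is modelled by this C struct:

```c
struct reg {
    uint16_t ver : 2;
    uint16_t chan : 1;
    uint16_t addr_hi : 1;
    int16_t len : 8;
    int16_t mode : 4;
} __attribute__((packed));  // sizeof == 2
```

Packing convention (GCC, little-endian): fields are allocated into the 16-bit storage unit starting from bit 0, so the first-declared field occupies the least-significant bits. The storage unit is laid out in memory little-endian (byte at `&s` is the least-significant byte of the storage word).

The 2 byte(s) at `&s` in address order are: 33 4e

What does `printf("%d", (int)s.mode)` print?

[0]=0x33 [1]=0x4e (little-endian) → word 0x4e33
ver:2 @ bit 0 → (0x4e33>>0)&0x3 = 0x3
chan:1 @ bit 2 → (0x4e33>>2)&0x1 = 0x0
addr_hi:1 @ bit 3 → (0x4e33>>3)&0x1 = 0x0
len:8 @ bit 4 → (0x4e33>>4)&0xff = 0xe3
mode:4 @ bit 12 → (0x4e33>>12)&0xf = 0x4  ←
mode signed 4b, MSB=0: value = 4

4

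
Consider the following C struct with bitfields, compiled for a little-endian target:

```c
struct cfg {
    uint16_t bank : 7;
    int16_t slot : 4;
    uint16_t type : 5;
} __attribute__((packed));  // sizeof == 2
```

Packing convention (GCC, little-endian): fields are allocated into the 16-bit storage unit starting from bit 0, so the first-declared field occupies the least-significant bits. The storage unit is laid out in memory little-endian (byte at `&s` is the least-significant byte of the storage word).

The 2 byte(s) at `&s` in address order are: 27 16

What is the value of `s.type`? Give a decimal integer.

[0]=0x27 [1]=0x16 (little-endian) → word 0x1627
bank:7 @ bit 0 → (0x1627>>0)&0x7f = 0x27
slot:4 @ bit 7 → (0x1627>>7)&0xf = 0xc
type:5 @ bit 11 → (0x1627>>11)&0x1f = 0x2  ←

2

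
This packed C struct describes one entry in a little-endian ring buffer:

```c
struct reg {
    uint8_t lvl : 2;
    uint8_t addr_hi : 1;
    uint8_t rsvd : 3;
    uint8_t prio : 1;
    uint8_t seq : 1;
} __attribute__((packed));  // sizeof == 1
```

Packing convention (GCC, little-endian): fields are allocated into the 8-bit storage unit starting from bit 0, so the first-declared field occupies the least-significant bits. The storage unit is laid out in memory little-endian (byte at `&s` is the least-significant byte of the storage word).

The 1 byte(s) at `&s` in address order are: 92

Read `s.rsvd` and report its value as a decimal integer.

[0]=0x92 (little-endian) → word 0x92
lvl:2 @ bit 0 → (0x92>>0)&0x3 = 0x2
addr_hi:1 @ bit 2 → (0x92>>2)&0x1 = 0x0
rsvd:3 @ bit 3 → (0x92>>3)&0x7 = 0x2  ←
prio:1 @ bit 6 → (0x92>>6)&0x1 = 0x0
seq:1 @ bit 7 → (0x92>>7)&0x1 = 0x1

2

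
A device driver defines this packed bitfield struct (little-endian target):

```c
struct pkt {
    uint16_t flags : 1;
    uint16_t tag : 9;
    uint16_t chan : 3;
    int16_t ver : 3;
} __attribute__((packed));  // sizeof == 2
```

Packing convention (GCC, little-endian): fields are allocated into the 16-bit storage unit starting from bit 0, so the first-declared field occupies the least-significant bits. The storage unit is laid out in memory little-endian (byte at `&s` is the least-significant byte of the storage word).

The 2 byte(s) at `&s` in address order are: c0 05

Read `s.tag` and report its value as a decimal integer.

224

[0]=0xc0 [1]=0x05 (little-endian) → word 0x05c0
flags:1 @ bit 0 → (0x05c0>>0)&0x1 = 0x0
tag:9 @ bit 1 → (0x05c0>>1)&0x1ff = 0xe0  ←
chan:3 @ bit 10 → (0x05c0>>10)&0x7 = 0x1
ver:3 @ bit 13 → (0x05c0>>13)&0x7 = 0x0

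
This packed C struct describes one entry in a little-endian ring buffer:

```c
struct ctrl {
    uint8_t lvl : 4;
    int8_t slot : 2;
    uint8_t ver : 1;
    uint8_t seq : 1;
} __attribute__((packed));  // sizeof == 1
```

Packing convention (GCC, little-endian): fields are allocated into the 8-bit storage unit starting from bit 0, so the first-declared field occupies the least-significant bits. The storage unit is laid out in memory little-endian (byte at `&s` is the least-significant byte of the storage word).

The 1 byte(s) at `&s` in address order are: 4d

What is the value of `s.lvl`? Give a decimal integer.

[0]=0x4d (little-endian) → word 0x4d
lvl:4 @ bit 0 → (0x4d>>0)&0xf = 0xd  ←
slot:2 @ bit 4 → (0x4d>>4)&0x3 = 0x0
ver:1 @ bit 6 → (0x4d>>6)&0x1 = 0x1
seq:1 @ bit 7 → (0x4d>>7)&0x1 = 0x0

13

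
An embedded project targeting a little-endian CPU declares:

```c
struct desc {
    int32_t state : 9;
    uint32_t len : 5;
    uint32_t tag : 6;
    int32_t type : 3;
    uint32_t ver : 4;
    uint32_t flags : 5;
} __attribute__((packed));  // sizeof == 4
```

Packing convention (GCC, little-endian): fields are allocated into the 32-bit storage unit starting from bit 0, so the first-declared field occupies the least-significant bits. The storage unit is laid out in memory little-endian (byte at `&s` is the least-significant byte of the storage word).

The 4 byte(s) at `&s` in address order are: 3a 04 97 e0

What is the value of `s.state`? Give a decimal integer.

[0]=0x3a [1]=0x04 [2]=0x97 [3]=0xe0 (little-endian) → word 0xe097043a
state [0+:9] = (word>>0) & 0x1ff = 58  ←
len [9+:5] = (word>>9) & 0x1f = 2
tag [14+:6] = (word>>14) & 0x3f = 28
type [20+:3] = (word>>20) & 0x7 = 1
ver [23+:4] = (word>>23) & 0xf = 1
flags [27+:5] = (word>>27) & 0x1f = 28
state signed 9b, MSB=0: value = 58

58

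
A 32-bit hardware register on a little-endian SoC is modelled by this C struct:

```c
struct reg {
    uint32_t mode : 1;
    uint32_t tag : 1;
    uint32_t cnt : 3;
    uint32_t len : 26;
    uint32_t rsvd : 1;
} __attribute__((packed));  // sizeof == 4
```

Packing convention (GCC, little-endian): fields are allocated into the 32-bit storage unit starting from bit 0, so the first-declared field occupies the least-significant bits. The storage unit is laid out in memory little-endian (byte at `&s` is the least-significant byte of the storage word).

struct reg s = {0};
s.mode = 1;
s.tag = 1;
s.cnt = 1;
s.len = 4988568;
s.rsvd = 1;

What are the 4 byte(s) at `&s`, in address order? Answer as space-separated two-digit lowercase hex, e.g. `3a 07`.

mode:1 = 1 → 0x1 << 0 → word 0x00000001
tag:1 = 1 → 0x1 << 1 → word 0x00000003
cnt:3 = 1 → 0x1 << 2 → word 0x00000007
len:26 = 4988568 → 0x4c1e98 << 5 → word 0x0983d307
rsvd:1 = 1 → 0x1 << 31 → word 0x8983d307
word = 0x8983d307 → little-endian bytes:
  [0]=0x07  [1]=0xd3  [2]=0x83  [3]=0x89

07 d3 83 89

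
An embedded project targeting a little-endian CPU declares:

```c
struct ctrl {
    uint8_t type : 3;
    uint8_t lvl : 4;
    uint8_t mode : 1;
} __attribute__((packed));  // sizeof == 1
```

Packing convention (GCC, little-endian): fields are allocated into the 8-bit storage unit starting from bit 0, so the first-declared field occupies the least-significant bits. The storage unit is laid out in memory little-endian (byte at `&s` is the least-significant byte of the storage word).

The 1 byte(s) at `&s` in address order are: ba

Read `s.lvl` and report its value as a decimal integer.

[0]=0xba (little-endian) → word 0xba
type [0+:3] = (word>>0) & 0x7 = 2
lvl [3+:4] = (word>>3) & 0xf = 7  ←
mode [7+:1] = (word>>7) & 0x1 = 1

7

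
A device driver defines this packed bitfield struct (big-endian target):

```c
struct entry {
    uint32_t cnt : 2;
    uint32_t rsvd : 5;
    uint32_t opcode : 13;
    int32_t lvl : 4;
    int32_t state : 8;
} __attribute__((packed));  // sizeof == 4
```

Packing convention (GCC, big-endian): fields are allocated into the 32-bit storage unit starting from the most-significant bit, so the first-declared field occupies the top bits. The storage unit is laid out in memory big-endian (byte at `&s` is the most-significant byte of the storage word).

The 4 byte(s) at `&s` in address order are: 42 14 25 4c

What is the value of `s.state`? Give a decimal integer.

76

[0]=0x42 [1]=0x14 [2]=0x25 [3]=0x4c (big-endian) → word 0x4214254c
cnt:2 @ bit 30 → (0x4214254c>>30)&0x3 = 0x1
rsvd:5 @ bit 25 → (0x4214254c>>25)&0x1f = 0x1
opcode:13 @ bit 12 → (0x4214254c>>12)&0x1fff = 0x142
lvl:4 @ bit 8 → (0x4214254c>>8)&0xf = 0x5
state:8 @ bit 0 → (0x4214254c>>0)&0xff = 0x4c  ←
state signed 8b, MSB=0: value = 76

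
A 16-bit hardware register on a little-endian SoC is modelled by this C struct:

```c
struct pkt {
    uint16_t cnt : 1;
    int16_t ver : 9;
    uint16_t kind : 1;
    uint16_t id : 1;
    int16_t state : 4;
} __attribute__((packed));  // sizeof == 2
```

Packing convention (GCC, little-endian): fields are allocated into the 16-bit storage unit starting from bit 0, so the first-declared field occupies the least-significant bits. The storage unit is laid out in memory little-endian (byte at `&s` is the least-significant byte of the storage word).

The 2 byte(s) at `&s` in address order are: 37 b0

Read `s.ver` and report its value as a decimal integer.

27

[0]=0x37 [1]=0xb0 (little-endian) → word 0xb037
cnt [0+:1] = (word>>0) & 0x1 = 1
ver [1+:9] = (word>>1) & 0x1ff = 27  ←
kind [10+:1] = (word>>10) & 0x1 = 0
id [11+:1] = (word>>11) & 0x1 = 0
state [12+:4] = (word>>12) & 0xf = 11
ver signed 9b, MSB=0: value = 27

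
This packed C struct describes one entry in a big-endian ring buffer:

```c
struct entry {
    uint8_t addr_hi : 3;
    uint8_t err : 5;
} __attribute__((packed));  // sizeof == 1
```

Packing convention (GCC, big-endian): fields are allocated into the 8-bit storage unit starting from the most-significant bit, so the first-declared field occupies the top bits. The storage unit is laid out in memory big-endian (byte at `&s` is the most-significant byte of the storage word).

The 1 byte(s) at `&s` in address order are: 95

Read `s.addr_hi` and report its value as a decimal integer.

4

[0]=0x95 (big-endian) → word 0x95
addr_hi [5+:3] = (word>>5) & 0x7 = 4  ←
err [0+:5] = (word>>0) & 0x1f = 21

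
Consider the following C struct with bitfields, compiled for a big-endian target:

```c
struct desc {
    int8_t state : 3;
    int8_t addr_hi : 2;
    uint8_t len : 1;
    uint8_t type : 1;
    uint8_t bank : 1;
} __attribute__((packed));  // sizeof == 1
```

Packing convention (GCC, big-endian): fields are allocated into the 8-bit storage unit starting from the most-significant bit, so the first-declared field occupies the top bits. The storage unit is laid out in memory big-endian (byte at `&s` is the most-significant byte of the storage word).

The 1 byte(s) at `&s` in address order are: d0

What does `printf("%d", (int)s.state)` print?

-2

[0]=0xd0 (big-endian) → word 0xd0
state:3 @ bit 5 → (0xd0>>5)&0x7 = 0x6  ←
addr_hi:2 @ bit 3 → (0xd0>>3)&0x3 = 0x2
len:1 @ bit 2 → (0xd0>>2)&0x1 = 0x0
type:1 @ bit 1 → (0xd0>>1)&0x1 = 0x0
bank:1 @ bit 0 → (0xd0>>0)&0x1 = 0x0
state signed 3b, MSB=1: 6 - 8 = -2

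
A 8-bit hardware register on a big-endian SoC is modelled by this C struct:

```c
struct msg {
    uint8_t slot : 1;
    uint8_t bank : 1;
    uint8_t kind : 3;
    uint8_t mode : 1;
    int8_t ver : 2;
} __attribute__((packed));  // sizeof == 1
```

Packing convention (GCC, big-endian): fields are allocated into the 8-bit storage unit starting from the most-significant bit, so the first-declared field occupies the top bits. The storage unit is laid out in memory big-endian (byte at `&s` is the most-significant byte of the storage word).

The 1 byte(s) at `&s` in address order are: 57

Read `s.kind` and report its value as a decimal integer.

[0]=0x57 (big-endian) → word 0x57
slot [7+:1] = (word>>7) & 0x1 = 0
bank [6+:1] = (word>>6) & 0x1 = 1
kind [3+:3] = (word>>3) & 0x7 = 2  ←
mode [2+:1] = (word>>2) & 0x1 = 1
ver [0+:2] = (word>>0) & 0x3 = 3

2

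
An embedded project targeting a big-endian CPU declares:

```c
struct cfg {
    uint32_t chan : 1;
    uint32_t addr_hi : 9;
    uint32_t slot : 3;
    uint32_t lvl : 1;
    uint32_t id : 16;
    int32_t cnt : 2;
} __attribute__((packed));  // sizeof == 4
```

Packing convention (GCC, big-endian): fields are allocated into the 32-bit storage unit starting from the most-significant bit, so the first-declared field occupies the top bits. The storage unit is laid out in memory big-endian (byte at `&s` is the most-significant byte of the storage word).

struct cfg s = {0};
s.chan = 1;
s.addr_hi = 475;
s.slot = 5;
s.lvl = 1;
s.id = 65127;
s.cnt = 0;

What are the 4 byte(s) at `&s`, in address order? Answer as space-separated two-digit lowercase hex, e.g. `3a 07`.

[31+:1] chan=1 & 0x1 = 0x1; word=0x80000000
[22+:9] addr_hi=475 & 0x1ff = 0x1db; word=0xf6c00000
[19+:3] slot=5 & 0x7 = 0x5; word=0xf6e80000
[18+:1] lvl=1 & 0x1 = 0x1; word=0xf6ec0000
[2+:16] id=65127 & 0xffff = 0xfe67; word=0xf6eff99c
[0+:2] cnt=0 & 0x3 = 0x0; word=0xf6eff99c
word = 0xf6eff99c → big-endian bytes:
  [0]=0xf6  [1]=0xef  [2]=0xf9  [3]=0x9c

f6 ef f9 9c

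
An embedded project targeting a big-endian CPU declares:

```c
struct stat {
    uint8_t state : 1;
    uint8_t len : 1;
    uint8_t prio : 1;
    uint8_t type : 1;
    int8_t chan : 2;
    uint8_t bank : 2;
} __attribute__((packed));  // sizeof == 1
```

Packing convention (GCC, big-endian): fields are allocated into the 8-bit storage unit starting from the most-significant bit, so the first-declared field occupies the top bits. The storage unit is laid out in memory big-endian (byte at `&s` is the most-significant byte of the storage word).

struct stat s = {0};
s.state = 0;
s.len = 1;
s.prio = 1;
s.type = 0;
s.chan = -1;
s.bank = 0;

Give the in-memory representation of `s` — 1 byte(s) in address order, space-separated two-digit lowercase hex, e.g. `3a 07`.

state (1b) val=0 bits=0x0 at bit 7: 0x00
len (1b) val=1 bits=0x1 at bit 6: 0x40
prio (1b) val=1 bits=0x1 at bit 5: 0x60
type (1b) val=0 bits=0x0 at bit 4: 0x60
chan (2b) val=-1 bits=0x3 at bit 2: 0x6c
bank (2b) val=0 bits=0x0 at bit 0: 0x6c
word = 0x6c → big-endian bytes:
  [0]=0x6c

6c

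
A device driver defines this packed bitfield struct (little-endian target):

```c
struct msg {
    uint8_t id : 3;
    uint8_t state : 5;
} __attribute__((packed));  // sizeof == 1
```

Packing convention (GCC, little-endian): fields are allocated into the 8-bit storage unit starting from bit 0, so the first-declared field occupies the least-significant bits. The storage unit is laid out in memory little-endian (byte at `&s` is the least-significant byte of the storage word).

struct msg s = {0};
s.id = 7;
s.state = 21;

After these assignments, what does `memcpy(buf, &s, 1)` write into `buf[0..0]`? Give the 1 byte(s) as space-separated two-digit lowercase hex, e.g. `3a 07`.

id (3b) val=7 bits=0x7 at bit 0: 0x07
state (5b) val=21 bits=0x15 at bit 3: 0xaf
word = 0xaf → little-endian bytes:
  [0]=0xaf

af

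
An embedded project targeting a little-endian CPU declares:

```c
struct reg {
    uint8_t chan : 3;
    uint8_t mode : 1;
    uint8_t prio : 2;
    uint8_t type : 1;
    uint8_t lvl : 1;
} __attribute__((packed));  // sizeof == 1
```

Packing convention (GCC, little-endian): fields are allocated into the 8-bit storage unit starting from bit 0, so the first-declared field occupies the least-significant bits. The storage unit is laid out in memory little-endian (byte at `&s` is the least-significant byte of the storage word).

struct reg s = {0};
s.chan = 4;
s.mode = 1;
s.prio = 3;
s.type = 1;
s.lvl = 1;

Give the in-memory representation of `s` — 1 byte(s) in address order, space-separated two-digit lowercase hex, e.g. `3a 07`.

chan (3b) val=4 bits=0x4 at bit 0: 0x04
mode (1b) val=1 bits=0x1 at bit 3: 0x0c
prio (2b) val=3 bits=0x3 at bit 4: 0x3c
type (1b) val=1 bits=0x1 at bit 6: 0x7c
lvl (1b) val=1 bits=0x1 at bit 7: 0xfc
word = 0xfc → little-endian bytes:
  [0]=0xfc

fc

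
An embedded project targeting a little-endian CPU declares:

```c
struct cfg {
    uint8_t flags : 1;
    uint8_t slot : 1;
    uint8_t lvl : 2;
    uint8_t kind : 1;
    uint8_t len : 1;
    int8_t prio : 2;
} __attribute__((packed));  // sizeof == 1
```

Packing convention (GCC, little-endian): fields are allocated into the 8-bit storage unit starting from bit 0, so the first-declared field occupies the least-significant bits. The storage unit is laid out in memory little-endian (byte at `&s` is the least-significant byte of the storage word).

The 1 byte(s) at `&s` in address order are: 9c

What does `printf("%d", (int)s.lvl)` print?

[0]=0x9c (little-endian) → word 0x9c
flags:1 @ bit 0 → (0x9c>>0)&0x1 = 0x0
slot:1 @ bit 1 → (0x9c>>1)&0x1 = 0x0
lvl:2 @ bit 2 → (0x9c>>2)&0x3 = 0x3  ←
kind:1 @ bit 4 → (0x9c>>4)&0x1 = 0x1
len:1 @ bit 5 → (0x9c>>5)&0x1 = 0x0
prio:2 @ bit 6 → (0x9c>>6)&0x3 = 0x2

3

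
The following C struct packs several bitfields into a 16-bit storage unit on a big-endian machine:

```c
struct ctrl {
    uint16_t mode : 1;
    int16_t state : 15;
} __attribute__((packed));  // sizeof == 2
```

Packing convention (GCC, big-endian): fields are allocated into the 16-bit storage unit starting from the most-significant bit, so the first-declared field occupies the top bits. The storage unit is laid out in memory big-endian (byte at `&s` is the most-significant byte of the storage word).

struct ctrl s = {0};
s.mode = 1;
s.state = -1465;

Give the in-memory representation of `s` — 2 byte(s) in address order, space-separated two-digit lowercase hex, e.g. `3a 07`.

fa 47

mode:1 = 1 → 0x1 << 15 → word 0x8000
state:15 = -1465 → 0x7a47 << 0 → word 0xfa47
word = 0xfa47 → big-endian bytes:
  [0]=0xfa  [1]=0x47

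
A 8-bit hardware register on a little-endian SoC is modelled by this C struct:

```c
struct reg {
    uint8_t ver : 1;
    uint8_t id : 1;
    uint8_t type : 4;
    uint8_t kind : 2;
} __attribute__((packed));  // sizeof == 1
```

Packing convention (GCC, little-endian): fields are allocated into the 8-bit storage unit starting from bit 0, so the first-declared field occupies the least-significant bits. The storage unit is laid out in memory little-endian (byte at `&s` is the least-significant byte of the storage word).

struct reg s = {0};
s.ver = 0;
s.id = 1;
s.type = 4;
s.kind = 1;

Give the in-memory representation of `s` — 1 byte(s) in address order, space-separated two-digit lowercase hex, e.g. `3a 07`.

52

[0+:1] ver=0 & 0x1 = 0x0; word=0x00
[1+:1] id=1 & 0x1 = 0x1; word=0x02
[2+:4] type=4 & 0xf = 0x4; word=0x12
[6+:2] kind=1 & 0x3 = 0x1; word=0x52
word = 0x52 → little-endian bytes:
  [0]=0x52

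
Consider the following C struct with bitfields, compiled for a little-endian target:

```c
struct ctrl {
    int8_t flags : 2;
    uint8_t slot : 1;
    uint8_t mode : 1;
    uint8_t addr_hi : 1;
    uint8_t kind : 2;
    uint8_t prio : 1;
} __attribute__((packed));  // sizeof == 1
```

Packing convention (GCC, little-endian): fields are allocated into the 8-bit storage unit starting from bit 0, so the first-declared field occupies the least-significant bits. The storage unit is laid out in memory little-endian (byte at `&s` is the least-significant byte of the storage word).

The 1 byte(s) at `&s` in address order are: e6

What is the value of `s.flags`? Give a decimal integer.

[0]=0xe6 (little-endian) → word 0xe6
flags:2 @ bit 0 → (0xe6>>0)&0x3 = 0x2  ←
slot:1 @ bit 2 → (0xe6>>2)&0x1 = 0x1
mode:1 @ bit 3 → (0xe6>>3)&0x1 = 0x0
addr_hi:1 @ bit 4 → (0xe6>>4)&0x1 = 0x0
kind:2 @ bit 5 → (0xe6>>5)&0x3 = 0x3
prio:1 @ bit 7 → (0xe6>>7)&0x1 = 0x1
flags signed 2b, MSB=1: 2 - 4 = -2

-2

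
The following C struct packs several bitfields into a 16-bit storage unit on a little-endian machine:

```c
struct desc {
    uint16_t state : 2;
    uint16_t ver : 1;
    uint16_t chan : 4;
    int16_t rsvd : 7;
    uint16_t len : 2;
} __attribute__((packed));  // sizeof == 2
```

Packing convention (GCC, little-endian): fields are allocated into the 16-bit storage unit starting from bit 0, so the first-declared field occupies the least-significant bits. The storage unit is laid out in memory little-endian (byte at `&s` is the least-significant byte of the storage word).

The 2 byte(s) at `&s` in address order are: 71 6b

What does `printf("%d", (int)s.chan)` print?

14

[0]=0x71 [1]=0x6b (little-endian) → word 0x6b71
state:2 @ bit 0 → (0x6b71>>0)&0x3 = 0x1
ver:1 @ bit 2 → (0x6b71>>2)&0x1 = 0x0
chan:4 @ bit 3 → (0x6b71>>3)&0xf = 0xe  ←
rsvd:7 @ bit 7 → (0x6b71>>7)&0x7f = 0x56
len:2 @ bit 14 → (0x6b71>>14)&0x3 = 0x1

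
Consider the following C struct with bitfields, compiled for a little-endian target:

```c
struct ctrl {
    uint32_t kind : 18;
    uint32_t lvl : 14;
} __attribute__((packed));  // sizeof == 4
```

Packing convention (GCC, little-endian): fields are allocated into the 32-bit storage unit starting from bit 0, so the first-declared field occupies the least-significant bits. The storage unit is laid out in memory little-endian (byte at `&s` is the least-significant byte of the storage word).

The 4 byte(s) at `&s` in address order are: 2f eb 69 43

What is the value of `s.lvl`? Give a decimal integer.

[0]=0x2f [1]=0xeb [2]=0x69 [3]=0x43 (little-endian) → word 0x4369eb2f
kind [0+:18] = (word>>0) & 0x3ffff = 125743
lvl [18+:14] = (word>>18) & 0x3fff = 4314  ←

4314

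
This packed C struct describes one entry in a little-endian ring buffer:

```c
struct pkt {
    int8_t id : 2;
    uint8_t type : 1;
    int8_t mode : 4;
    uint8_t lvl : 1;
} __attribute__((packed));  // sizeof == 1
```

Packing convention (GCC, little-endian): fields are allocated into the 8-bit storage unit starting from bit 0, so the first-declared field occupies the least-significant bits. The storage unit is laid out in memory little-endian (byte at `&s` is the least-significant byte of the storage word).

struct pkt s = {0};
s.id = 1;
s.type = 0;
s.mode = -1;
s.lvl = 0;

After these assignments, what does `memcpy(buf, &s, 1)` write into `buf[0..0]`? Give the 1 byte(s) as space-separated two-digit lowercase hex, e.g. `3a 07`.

id (2b) val=1 bits=0x1 at bit 0: 0x01
type (1b) val=0 bits=0x0 at bit 2: 0x01
mode (4b) val=-1 bits=0xf at bit 3: 0x79
lvl (1b) val=0 bits=0x0 at bit 7: 0x79
word = 0x79 → little-endian bytes:
  [0]=0x79

79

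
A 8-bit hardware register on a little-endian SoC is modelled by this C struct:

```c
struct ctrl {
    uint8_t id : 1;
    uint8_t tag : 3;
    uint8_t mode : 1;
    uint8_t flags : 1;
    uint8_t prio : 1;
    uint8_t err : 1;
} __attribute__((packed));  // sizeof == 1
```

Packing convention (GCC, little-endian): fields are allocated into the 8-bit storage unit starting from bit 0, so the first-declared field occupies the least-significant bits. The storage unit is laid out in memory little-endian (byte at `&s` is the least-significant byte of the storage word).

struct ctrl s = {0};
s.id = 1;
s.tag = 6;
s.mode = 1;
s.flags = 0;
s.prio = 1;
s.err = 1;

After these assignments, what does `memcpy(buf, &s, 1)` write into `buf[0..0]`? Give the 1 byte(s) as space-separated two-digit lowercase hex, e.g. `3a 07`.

dd

id (1b) val=1 bits=0x1 at bit 0: 0x01
tag (3b) val=6 bits=0x6 at bit 1: 0x0d
mode (1b) val=1 bits=0x1 at bit 4: 0x1d
flags (1b) val=0 bits=0x0 at bit 5: 0x1d
prio (1b) val=1 bits=0x1 at bit 6: 0x5d
err (1b) val=1 bits=0x1 at bit 7: 0xdd
word = 0xdd → little-endian bytes:
  [0]=0xdd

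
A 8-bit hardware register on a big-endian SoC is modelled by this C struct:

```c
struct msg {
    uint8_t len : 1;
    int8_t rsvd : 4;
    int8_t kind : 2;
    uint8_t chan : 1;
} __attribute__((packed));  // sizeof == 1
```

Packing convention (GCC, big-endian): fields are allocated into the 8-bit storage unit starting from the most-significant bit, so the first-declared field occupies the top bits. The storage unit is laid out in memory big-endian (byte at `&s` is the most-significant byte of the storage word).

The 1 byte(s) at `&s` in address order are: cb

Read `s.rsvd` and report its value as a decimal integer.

-7

[0]=0xcb (big-endian) → word 0xcb
len [7+:1] = (word>>7) & 0x1 = 1
rsvd [3+:4] = (word>>3) & 0xf = 9  ←
kind [1+:2] = (word>>1) & 0x3 = 1
chan [0+:1] = (word>>0) & 0x1 = 1
rsvd signed 4b, MSB=1: 9 - 16 = -7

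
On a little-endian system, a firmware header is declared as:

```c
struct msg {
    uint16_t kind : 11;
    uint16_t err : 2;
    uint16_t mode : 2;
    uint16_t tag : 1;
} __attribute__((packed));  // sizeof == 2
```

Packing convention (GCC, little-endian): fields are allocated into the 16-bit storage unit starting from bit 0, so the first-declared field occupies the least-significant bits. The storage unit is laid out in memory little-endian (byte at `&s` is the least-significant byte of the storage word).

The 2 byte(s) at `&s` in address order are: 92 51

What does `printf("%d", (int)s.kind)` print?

[0]=0x92 [1]=0x51 (little-endian) → word 0x5192
kind:11 @ bit 0 → (0x5192>>0)&0x7ff = 0x192  ←
err:2 @ bit 11 → (0x5192>>11)&0x3 = 0x2
mode:2 @ bit 13 → (0x5192>>13)&0x3 = 0x2
tag:1 @ bit 15 → (0x5192>>15)&0x1 = 0x0

402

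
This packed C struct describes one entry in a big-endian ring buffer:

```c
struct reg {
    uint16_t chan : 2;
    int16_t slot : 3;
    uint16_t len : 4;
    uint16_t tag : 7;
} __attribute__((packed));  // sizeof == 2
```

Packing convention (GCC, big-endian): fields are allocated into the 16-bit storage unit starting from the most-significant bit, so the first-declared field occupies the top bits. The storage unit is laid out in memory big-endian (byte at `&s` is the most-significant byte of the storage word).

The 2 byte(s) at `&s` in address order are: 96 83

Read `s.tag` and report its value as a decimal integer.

3

[0]=0x96 [1]=0x83 (big-endian) → word 0x9683
chan:2 @ bit 14 → (0x9683>>14)&0x3 = 0x2
slot:3 @ bit 11 → (0x9683>>11)&0x7 = 0x2
len:4 @ bit 7 → (0x9683>>7)&0xf = 0xd
tag:7 @ bit 0 → (0x9683>>0)&0x7f = 0x3  ←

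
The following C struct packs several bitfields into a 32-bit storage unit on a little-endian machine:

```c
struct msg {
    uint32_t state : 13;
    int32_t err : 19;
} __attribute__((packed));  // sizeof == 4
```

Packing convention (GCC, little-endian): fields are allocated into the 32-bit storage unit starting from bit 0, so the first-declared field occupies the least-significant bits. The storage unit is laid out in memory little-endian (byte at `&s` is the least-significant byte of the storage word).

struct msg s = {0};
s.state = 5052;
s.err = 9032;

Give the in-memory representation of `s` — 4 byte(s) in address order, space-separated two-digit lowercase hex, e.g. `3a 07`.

state:13 = 5052 → 0x13bc << 0 → word 0x000013bc
err:19 = 9032 → 0x2348 << 13 → word 0x046913bc
word = 0x046913bc → little-endian bytes:
  [0]=0xbc  [1]=0x13  [2]=0x69  [3]=0x04

bc 13 69 04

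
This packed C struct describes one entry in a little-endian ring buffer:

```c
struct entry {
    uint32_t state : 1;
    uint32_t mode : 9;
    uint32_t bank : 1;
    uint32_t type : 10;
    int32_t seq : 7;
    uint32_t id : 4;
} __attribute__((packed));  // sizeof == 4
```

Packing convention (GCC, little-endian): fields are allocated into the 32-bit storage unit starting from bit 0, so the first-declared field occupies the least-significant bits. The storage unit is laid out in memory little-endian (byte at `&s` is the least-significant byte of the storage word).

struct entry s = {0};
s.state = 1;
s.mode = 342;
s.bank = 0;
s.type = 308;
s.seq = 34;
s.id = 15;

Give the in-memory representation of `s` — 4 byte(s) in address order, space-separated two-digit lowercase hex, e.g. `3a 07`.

ad a2 49 f4

state (1b) val=1 bits=0x1 at bit 0: 0x00000001
mode (9b) val=342 bits=0x156 at bit 1: 0x000002ad
bank (1b) val=0 bits=0x0 at bit 10: 0x000002ad
type (10b) val=308 bits=0x134 at bit 11: 0x0009a2ad
seq (7b) val=34 bits=0x22 at bit 21: 0x0449a2ad
id (4b) val=15 bits=0xf at bit 28: 0xf449a2ad
word = 0xf449a2ad → little-endian bytes:
  [0]=0xad  [1]=0xa2  [2]=0x49  [3]=0xf4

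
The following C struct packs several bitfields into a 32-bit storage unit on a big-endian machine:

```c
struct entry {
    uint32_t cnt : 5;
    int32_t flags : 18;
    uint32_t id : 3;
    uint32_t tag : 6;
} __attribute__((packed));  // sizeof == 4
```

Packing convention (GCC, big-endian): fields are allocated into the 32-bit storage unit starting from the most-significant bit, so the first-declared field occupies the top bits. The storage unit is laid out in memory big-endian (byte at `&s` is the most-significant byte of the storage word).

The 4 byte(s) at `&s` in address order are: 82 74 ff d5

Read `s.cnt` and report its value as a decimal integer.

16

[0]=0x82 [1]=0x74 [2]=0xff [3]=0xd5 (big-endian) → word 0x8274ffd5
cnt:5 @ bit 27 → (0x8274ffd5>>27)&0x1f = 0x10  ←
flags:18 @ bit 9 → (0x8274ffd5>>9)&0x3ffff = 0x13a7f
id:3 @ bit 6 → (0x8274ffd5>>6)&0x7 = 0x7
tag:6 @ bit 0 → (0x8274ffd5>>0)&0x3f = 0x15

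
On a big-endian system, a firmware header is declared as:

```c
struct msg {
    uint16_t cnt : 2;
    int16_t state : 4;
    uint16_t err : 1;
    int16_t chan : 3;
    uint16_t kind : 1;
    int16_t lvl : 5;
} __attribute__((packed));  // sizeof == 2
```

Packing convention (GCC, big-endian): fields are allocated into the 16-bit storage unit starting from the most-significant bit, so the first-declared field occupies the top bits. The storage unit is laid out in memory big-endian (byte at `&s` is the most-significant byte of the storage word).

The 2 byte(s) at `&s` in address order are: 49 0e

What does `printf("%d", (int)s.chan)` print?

[0]=0x49 [1]=0x0e (big-endian) → word 0x490e
cnt [14+:2] = (word>>14) & 0x3 = 1
state [10+:4] = (word>>10) & 0xf = 2
err [9+:1] = (word>>9) & 0x1 = 0
chan [6+:3] = (word>>6) & 0x7 = 4  ←
kind [5+:1] = (word>>5) & 0x1 = 0
lvl [0+:5] = (word>>0) & 0x1f = 14
chan signed 3b, MSB=1: 4 - 8 = -4

-4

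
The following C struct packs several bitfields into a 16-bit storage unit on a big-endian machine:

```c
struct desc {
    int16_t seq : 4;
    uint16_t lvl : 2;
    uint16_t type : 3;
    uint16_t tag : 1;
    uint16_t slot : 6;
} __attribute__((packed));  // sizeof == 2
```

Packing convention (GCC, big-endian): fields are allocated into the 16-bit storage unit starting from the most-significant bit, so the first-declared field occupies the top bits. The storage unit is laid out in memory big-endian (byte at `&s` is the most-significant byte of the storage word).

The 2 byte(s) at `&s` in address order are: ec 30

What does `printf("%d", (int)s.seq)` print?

[0]=0xec [1]=0x30 (big-endian) → word 0xec30
seq [12+:4] = (word>>12) & 0xf = 14  ←
lvl [10+:2] = (word>>10) & 0x3 = 3
type [7+:3] = (word>>7) & 0x7 = 0
tag [6+:1] = (word>>6) & 0x1 = 0
slot [0+:6] = (word>>0) & 0x3f = 48
seq signed 4b, MSB=1: 14 - 16 = -2

-2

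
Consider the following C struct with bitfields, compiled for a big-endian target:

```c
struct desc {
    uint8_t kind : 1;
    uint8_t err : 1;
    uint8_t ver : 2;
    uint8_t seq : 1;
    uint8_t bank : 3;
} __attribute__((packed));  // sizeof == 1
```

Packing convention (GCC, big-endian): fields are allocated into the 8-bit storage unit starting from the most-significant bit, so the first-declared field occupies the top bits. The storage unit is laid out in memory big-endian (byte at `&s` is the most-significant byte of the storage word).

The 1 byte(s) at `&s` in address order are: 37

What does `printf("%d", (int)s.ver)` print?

[0]=0x37 (big-endian) → word 0x37
kind [7+:1] = (word>>7) & 0x1 = 0
err [6+:1] = (word>>6) & 0x1 = 0
ver [4+:2] = (word>>4) & 0x3 = 3  ←
seq [3+:1] = (word>>3) & 0x1 = 0
bank [0+:3] = (word>>0) & 0x7 = 7

3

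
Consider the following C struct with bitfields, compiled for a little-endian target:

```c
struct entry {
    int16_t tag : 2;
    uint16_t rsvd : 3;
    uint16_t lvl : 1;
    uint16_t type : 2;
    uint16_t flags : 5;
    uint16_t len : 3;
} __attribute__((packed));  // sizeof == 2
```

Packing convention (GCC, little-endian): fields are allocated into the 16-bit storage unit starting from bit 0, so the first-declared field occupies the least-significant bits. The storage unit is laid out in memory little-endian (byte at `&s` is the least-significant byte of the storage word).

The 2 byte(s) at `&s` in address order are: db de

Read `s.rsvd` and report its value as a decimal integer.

[0]=0xdb [1]=0xde (little-endian) → word 0xdedb
tag [0+:2] = (word>>0) & 0x3 = 3
rsvd [2+:3] = (word>>2) & 0x7 = 6  ←
lvl [5+:1] = (word>>5) & 0x1 = 0
type [6+:2] = (word>>6) & 0x3 = 3
flags [8+:5] = (word>>8) & 0x1f = 30
len [13+:3] = (word>>13) & 0x7 = 6

6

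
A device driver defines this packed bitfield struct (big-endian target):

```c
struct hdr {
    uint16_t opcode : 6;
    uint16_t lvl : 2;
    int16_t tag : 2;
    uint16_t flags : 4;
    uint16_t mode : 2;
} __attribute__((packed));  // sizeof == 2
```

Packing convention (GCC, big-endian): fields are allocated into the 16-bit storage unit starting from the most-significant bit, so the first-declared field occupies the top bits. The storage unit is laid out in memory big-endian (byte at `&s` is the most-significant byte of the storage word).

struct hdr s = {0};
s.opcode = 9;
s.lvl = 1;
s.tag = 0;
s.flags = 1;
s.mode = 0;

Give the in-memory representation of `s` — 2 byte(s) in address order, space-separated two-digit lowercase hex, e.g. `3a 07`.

opcode:6 = 9 → 0x9 << 10 → word 0x2400
lvl:2 = 1 → 0x1 << 8 → word 0x2500
tag:2 = 0 → 0x0 << 6 → word 0x2500
flags:4 = 1 → 0x1 << 2 → word 0x2504
mode:2 = 0 → 0x0 << 0 → word 0x2504
word = 0x2504 → big-endian bytes:
  [0]=0x25  [1]=0x04

25 04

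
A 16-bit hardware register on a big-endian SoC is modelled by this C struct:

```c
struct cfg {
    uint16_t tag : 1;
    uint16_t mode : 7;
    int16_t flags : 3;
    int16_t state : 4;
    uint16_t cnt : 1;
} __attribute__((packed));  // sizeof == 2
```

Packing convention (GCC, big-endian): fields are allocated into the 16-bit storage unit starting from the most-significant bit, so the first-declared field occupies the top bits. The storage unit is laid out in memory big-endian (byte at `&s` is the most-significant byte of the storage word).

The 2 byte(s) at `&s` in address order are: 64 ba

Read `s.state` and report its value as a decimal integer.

[0]=0x64 [1]=0xba (big-endian) → word 0x64ba
tag [15+:1] = (word>>15) & 0x1 = 0
mode [8+:7] = (word>>8) & 0x7f = 100
flags [5+:3] = (word>>5) & 0x7 = 5
state [1+:4] = (word>>1) & 0xf = 13  ←
cnt [0+:1] = (word>>0) & 0x1 = 0
state signed 4b, MSB=1: 13 - 16 = -3

-3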